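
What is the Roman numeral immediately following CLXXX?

CLXXX = 180; next is 181

CLXXXI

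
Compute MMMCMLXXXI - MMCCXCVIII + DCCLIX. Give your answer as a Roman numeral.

MMMCMLXXXI = 3981, MMCCXCVIII = 2298, DCCLIX = 759
3981 - 2298 = 1683
1683 + 759 = 2442

MMCDXLII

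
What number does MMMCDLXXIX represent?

MMMCDLXXIX: M=1000, M=1000, M=1000, CD=400, L=50, X=10, X=10, IX=9
1000 + 1000 + 1000 + 400 + 50 + 10 + 10 + 9 = 3479

3479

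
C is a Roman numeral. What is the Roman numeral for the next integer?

C = 100; next is 101

CI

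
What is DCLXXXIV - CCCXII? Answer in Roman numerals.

DCLXXXIV = 684
CCCXII = 312
684 - 312 = 372

CCCLXXII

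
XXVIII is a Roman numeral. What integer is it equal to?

XXVIII: X=10, X=10, V=5, I=1, I=1, I=1
10 + 10 + 5 + 1 + 1 + 1 = 28

28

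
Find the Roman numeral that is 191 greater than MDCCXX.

MDCCXX = 1720
1720 + 191 = 1911

MCMXI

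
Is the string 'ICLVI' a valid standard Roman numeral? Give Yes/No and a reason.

'ICLVI': Invalid subtractive combination: IC

No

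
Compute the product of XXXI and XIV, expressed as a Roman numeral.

XXXI = 31
XIV = 14
31 × 14 = 434

CDXXXIV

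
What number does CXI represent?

CXI: C=100, X=10, I=1
100 + 10 + 1 = 111

111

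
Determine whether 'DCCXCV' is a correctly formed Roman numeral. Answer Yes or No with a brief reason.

'DCCXCV': Check the rules: uses only the symbols I, V, X, L, C, D, M; no symbol is repeated more than three times in a row; V, L and D each appear at most once; the only place a smaller symbol precedes a larger one is the allowed subtractive pair XC, the symbol right after such a pair (if any) is smaller than the pair's first symbol, and otherwise the values never increase from left to right. Value: D (500) + C (100) + C (100) + XC (90) + V (5) = 795. So it is a valid standard Roman numeral.

Yes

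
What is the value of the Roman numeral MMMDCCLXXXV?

MMMDCCLXXXV: M=1000, M=1000, M=1000, D=500, C=100, C=100, L=50, X=10, X=10, X=10, V=5
1000 + 1000 + 1000 + 500 + 100 + 100 + 50 + 10 + 10 + 10 + 5 = 3785

3785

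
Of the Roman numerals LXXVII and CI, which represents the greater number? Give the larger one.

LXXVII = 77
CI = 101
101 is larger

CI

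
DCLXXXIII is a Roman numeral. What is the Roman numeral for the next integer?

DCLXXXIII = 683, so the next integer is 683 + 1 = 684

DCLXXXIV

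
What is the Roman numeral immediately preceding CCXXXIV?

CCXXXIV = 234, so the previous integer is 234 - 1 = 233

CCXXXIII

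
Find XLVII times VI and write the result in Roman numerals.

XLVII = 47
VI = 6
47 × 6 = 282

CCLXXXII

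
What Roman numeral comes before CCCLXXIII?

CCCLXXIII = 373, so the previous integer is 373 - 1 = 372

CCCLXXII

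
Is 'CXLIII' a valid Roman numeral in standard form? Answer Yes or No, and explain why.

'CXLIII': Check the rules: uses only the symbols I, V, X, L, C, D, M; no symbol is repeated more than three times in a row; V, L and D each appear at most once; the only place a smaller symbol precedes a larger one is the allowed subtractive pair XL, the symbol right after such a pair (if any) is smaller than the pair's first symbol, and otherwise the values never increase from left to right. Value: C (100) + XL (40) + I (1) + I (1) + I (1) = 143. So it is a valid standard Roman numeral.

Yes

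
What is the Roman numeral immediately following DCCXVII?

DCCXVII = 717; next is 718

DCCXVIII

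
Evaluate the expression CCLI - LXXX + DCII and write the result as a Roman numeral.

CCLI = 251, LXXX = 80, DCII = 602
251 - 80 = 171
171 + 602 = 773

DCCLXXIII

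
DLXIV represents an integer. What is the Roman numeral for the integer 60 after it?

DLXIV = 564
564 + 60 = 624

DCXXIV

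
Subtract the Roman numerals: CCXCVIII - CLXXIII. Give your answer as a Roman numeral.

CCXCVIII = 298
CLXXIII = 173
298 - 173 = 125

CXXV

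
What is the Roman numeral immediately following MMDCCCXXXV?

MMDCCCXXXV = 2835; next is 2836

MMDCCCXXXVI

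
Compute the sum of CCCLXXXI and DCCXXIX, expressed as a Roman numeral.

CCCLXXXI = 381
DCCXXIX = 729
381 + 729 = 1110

MCX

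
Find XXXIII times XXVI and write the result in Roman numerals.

XXXIII = 33
XXVI = 26
33 × 26 = 858

DCCCLVIII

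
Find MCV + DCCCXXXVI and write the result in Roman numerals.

MCV = 1105
DCCCXXXVI = 836
1105 + 836 = 1941

MCMXLI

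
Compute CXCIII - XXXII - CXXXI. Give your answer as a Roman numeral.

CXCIII = 193, XXXII = 32, CXXXI = 131
193 - 32 = 161
161 - 131 = 30

XXX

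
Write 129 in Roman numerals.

Convert 129 to Roman numerals:
  129 contains 1×100 (C)
  29 contains 2×10 (XX)
  9 contains 1×9 (IX)

CXXIX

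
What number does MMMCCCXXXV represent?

MMMCCCXXXV: M=1000, M=1000, M=1000, C=100, C=100, C=100, X=10, X=10, X=10, V=5
1000 + 1000 + 1000 + 100 + 100 + 100 + 10 + 10 + 10 + 5 = 3335

3335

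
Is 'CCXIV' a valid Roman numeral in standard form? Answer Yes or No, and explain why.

'CCXIV': Check the rules: uses only the symbols I, V, X, L, C, D, M; no symbol is repeated more than three times in a row; V, L and D each appear at most once; the only place a smaller symbol precedes a larger one is the allowed subtractive pair IV, the symbol right after such a pair (if any) is smaller than the pair's first symbol, and otherwise the values never increase from left to right. Value: C (100) + C (100) + X (10) + IV (4) = 214. So it is a valid standard Roman numeral.

Yes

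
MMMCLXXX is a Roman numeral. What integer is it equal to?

MMMCLXXX: M=1000, M=1000, M=1000, C=100, L=50, X=10, X=10, X=10
1000 + 1000 + 1000 + 100 + 50 + 10 + 10 + 10 = 3180

3180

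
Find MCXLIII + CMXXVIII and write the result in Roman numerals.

MCXLIII = 1143
CMXXVIII = 928
1143 + 928 = 2071

MMLXXI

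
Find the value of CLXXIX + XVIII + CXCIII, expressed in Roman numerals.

CLXXIX = 179, XVIII = 18, CXCIII = 193
179 + 18 = 197
197 + 193 = 390

CCCXC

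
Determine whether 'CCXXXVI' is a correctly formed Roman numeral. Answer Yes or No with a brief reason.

'CCXXXVI': Check the rules: uses only the symbols I, V, X, L, C, D, M; no symbol is repeated more than three times in a row; V, L and D each appear at most once; no smaller symbol precedes a larger one (values never increase from left to right). Value: C (100) + C (100) + X (10) + X (10) + X (10) + V (5) + I (1) = 236. So it is a valid standard Roman numeral.

Yes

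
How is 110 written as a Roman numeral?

Convert 110 to Roman numerals:
  110 contains 1×100 (C)
  10 contains 1×10 (X)

CX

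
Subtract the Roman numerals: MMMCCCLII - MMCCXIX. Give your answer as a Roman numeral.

MMMCCCLII = 3352
MMCCXIX = 2219
3352 - 2219 = 1133

MCXXXIII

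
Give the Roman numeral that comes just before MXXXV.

MXXXV = 1035, so the previous integer is 1035 - 1 = 1034

MXXXIV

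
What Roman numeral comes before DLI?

DLI = 551, so the previous integer is 551 - 1 = 550

DL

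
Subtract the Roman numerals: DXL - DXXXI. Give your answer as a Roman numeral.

DXL = 540
DXXXI = 531
540 - 531 = 9

IX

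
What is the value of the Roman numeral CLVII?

CLVII: C=100, L=50, V=5, I=1, I=1
100 + 50 + 5 + 1 + 1 = 157

157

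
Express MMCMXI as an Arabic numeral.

MMCMXI: M=1000, M=1000, CM=900, X=10, I=1
1000 + 1000 + 900 + 10 + 1 = 2911

2911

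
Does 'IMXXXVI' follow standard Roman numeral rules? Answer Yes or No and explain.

'IMXXXVI': Invalid subtractive combination: IM

No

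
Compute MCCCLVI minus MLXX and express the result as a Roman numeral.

MCCCLVI = 1356
MLXX = 1070
1356 - 1070 = 286

CCLXXXVI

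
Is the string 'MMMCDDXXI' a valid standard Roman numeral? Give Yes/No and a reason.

'MMMCDDXXI': D should not appear more than once

No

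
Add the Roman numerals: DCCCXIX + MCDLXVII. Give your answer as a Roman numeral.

DCCCXIX = 819
MCDLXVII = 1467
819 + 1467 = 2286

MMCCLXXXVI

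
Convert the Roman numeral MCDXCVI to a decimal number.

MCDXCVI: M=1000, CD=400, XC=90, V=5, I=1
1000 + 400 + 90 + 5 + 1 = 1496

1496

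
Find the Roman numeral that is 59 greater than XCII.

XCII = 92
92 + 59 = 151

CLI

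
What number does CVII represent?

CVII: C=100, V=5, I=1, I=1
100 + 5 + 1 + 1 = 107

107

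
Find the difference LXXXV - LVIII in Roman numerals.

LXXXV = 85
LVIII = 58
85 - 58 = 27

XXVII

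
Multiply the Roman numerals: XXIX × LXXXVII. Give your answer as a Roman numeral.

XXIX = 29
LXXXVII = 87
29 × 87 = 2523

MMDXXIII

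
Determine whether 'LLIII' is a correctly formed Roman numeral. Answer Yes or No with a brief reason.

'LLIII': L should not appear more than once

No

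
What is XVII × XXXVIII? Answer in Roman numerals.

XVII = 17
XXXVIII = 38
17 × 38 = 646

DCXLVI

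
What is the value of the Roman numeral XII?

XII: X=10, I=1, I=1
10 + 1 + 1 = 12

12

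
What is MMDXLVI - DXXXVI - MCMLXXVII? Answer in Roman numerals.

MMDXLVI = 2546, DXXXVI = 536, MCMLXXVII = 1977
2546 - 536 = 2010
2010 - 1977 = 33

XXXIII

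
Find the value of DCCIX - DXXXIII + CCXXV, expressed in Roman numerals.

DCCIX = 709, DXXXIII = 533, CCXXV = 225
709 - 533 = 176
176 + 225 = 401

CDI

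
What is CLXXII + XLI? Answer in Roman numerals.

CLXXII = 172
XLI = 41
172 + 41 = 213

CCXIII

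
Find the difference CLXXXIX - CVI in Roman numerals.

CLXXXIX = 189
CVI = 106
189 - 106 = 83

LXXXIII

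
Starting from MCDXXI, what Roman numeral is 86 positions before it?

MCDXXI = 1421
1421 - 86 = 1335

MCCCXXXV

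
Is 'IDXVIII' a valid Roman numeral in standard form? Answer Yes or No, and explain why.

'IDXVIII': Invalid subtractive combination: ID

No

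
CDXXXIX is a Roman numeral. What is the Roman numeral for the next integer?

CDXXXIX = 439, so the next integer is 439 + 1 = 440

CDXL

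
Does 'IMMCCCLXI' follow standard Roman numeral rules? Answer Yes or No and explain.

'IMMCCCLXI': Invalid subtractive combination: IM

No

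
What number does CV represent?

CV: C=100, V=5
100 + 5 = 105

105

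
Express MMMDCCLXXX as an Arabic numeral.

MMMDCCLXXX: M=1000, M=1000, M=1000, D=500, C=100, C=100, L=50, X=10, X=10, X=10
1000 + 1000 + 1000 + 500 + 100 + 100 + 50 + 10 + 10 + 10 = 3780

3780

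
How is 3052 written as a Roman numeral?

Convert 3052 to Roman numerals:
  3052 contains 3×1000 (MMM)
  52 contains 1×50 (L)
  2 contains 2×1 (II)

MMMLII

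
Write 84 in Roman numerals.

Convert 84 to Roman numerals:
  84 contains 1×50 (L)
  34 contains 3×10 (XXX)
  4 contains 1×4 (IV)

LXXXIV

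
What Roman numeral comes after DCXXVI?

DCXXVI = 626; next is 627

DCXXVII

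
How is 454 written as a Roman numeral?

Convert 454 to Roman numerals:
  454 contains 1×400 (CD)
  54 contains 1×50 (L)
  4 contains 1×4 (IV)

CDLIV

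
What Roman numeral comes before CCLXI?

CCLXI = 261; previous is 260

CCLX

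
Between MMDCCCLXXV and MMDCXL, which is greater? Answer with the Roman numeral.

MMDCCCLXXV = 2875
MMDCXL = 2640
2875 is larger

MMDCCCLXXV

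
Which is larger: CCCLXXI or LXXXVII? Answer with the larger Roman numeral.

CCCLXXI = 371
LXXXVII = 87
371 is larger

CCCLXXI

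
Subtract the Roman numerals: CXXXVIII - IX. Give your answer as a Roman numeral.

CXXXVIII = 138
IX = 9
138 - 9 = 129

CXXIX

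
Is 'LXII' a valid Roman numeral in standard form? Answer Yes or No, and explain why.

'LXII': Check the rules: uses only the symbols I, V, X, L, C, D, M; no symbol is repeated more than three times in a row; V, L and D each appear at most once; no smaller symbol precedes a larger one (values never increase from left to right). Value: L (50) + X (10) + I (1) + I (1) = 62. So it is a valid standard Roman numeral.

Yes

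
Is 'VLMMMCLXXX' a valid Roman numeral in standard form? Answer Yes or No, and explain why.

'VLMMMCLXXX': L should not appear more than once

No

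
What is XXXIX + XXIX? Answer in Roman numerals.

XXXIX = 39
XXIX = 29
39 + 29 = 68

LXVIII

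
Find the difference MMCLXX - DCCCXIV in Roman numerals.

MMCLXX = 2170
DCCCXIV = 814
2170 - 814 = 1356

MCCCLVI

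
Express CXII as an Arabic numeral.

CXII: C=100, X=10, I=1, I=1
100 + 10 + 1 + 1 = 112

112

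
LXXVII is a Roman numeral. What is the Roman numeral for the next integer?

LXXVII = 77, so the next integer is 77 + 1 = 78

LXXVIII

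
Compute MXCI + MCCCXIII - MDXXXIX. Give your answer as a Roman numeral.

MXCI = 1091, MCCCXIII = 1313, MDXXXIX = 1539
1091 + 1313 = 2404
2404 - 1539 = 865

DCCCLXV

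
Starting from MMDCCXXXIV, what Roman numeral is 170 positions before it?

MMDCCXXXIV = 2734
2734 - 170 = 2564

MMDLXIV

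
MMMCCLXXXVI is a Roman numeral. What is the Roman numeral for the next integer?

MMMCCLXXXVI = 3286; next is 3287

MMMCCLXXXVII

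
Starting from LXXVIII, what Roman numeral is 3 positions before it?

LXXVIII = 78
78 - 3 = 75

LXXV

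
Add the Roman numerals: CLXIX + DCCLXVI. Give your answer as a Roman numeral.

CLXIX = 169
DCCLXVI = 766
169 + 766 = 935

CMXXXV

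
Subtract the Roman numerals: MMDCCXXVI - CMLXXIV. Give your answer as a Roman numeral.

MMDCCXXVI = 2726
CMLXXIV = 974
2726 - 974 = 1752

MDCCLII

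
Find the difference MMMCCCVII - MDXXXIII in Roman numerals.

MMMCCCVII = 3307
MDXXXIII = 1533
3307 - 1533 = 1774

MDCCLXXIV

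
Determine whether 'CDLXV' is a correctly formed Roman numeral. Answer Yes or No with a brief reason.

'CDLXV': Check the rules: uses only the symbols I, V, X, L, C, D, M; no symbol is repeated more than three times in a row; V, L and D each appear at most once; the only place a smaller symbol precedes a larger one is the allowed subtractive pair CD, the symbol right after such a pair (if any) is smaller than the pair's first symbol, and otherwise the values never increase from left to right. Value: CD (400) + L (50) + X (10) + V (5) = 465. So it is a valid standard Roman numeral.

Yes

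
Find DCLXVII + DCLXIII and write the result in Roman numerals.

DCLXVII = 667
DCLXIII = 663
667 + 663 = 1330

MCCCXXX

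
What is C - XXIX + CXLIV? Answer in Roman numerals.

C = 100, XXIX = 29, CXLIV = 144
100 - 29 = 71
71 + 144 = 215

CCXV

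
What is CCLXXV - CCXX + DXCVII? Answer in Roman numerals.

CCLXXV = 275, CCXX = 220, DXCVII = 597
275 - 220 = 55
55 + 597 = 652

DCLII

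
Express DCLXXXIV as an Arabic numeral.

DCLXXXIV: D=500, C=100, L=50, X=10, X=10, X=10, IV=4
500 + 100 + 50 + 10 + 10 + 10 + 4 = 684

684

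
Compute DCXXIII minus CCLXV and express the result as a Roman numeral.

DCXXIII = 623
CCLXV = 265
623 - 265 = 358

CCCLVIII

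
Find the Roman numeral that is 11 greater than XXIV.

XXIV = 24
24 + 11 = 35

XXXV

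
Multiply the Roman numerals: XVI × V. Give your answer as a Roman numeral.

XVI = 16
V = 5
16 × 5 = 80

LXXX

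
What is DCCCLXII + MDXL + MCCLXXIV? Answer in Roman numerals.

DCCCLXII = 862, MDXL = 1540, MCCLXXIV = 1274
862 + 1540 = 2402
2402 + 1274 = 3676

MMMDCLXXVI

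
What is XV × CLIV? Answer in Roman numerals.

XV = 15
CLIV = 154
15 × 154 = 2310

MMCCCX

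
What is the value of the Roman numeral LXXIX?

LXXIX: L=50, X=10, X=10, IX=9
50 + 10 + 10 + 9 = 79

79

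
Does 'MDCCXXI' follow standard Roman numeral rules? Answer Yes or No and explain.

'MDCCXXI': Check the rules: uses only the symbols I, V, X, L, C, D, M; no symbol is repeated more than three times in a row; V, L and D each appear at most once; no smaller symbol precedes a larger one (values never increase from left to right). Value: M (1000) + D (500) + C (100) + C (100) + X (10) + X (10) + I (1) = 1721. So it is a valid standard Roman numeral.

Yes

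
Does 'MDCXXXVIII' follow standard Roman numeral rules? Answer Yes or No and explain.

'MDCXXXVIII': Check the rules: uses only the symbols I, V, X, L, C, D, M; no symbol is repeated more than three times in a row; V, L and D each appear at most once; no smaller symbol precedes a larger one (values never increase from left to right). Value: M (1000) + D (500) + C (100) + X (10) + X (10) + X (10) + V (5) + I (1) + I (1) + I (1) = 1638. So it is a valid standard Roman numeral.

Yes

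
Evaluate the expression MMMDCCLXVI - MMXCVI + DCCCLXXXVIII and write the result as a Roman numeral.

MMMDCCLXVI = 3766, MMXCVI = 2096, DCCCLXXXVIII = 888
3766 - 2096 = 1670
1670 + 888 = 2558

MMDLVIII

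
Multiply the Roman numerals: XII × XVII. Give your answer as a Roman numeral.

XII = 12
XVII = 17
12 × 17 = 204

CCIV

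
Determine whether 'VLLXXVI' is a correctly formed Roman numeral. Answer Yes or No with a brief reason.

'VLLXXVI': V should not appear more than once

No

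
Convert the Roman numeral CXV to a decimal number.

CXV: C=100, X=10, V=5
100 + 10 + 5 = 115

115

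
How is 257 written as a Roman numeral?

Convert 257 to Roman numerals:
  257 contains 2×100 (CC)
  57 contains 1×50 (L)
  7 contains 1×5 (V)
  2 contains 2×1 (II)

CCLVII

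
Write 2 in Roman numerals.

Convert 2 to Roman numerals:
  2 contains 2×1 (II)

II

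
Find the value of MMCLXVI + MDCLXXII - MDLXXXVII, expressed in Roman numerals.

MMCLXVI = 2166, MDCLXXII = 1672, MDLXXXVII = 1587
2166 + 1672 = 3838
3838 - 1587 = 2251

MMCCLI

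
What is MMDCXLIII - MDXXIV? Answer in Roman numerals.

MMDCXLIII = 2643
MDXXIV = 1524
2643 - 1524 = 1119

MCXIX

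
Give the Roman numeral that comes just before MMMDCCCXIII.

MMMDCCCXIII = 3813; previous is 3812

MMMDCCCXII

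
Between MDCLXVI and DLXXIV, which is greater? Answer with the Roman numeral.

MDCLXVI = 1666
DLXXIV = 574
1666 is larger

MDCLXVI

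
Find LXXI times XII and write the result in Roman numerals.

LXXI = 71
XII = 12
71 × 12 = 852

DCCCLII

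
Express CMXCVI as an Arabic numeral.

CMXCVI: CM=900, XC=90, V=5, I=1
900 + 90 + 5 + 1 = 996

996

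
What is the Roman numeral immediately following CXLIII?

CXLIII = 143, so the next integer is 143 + 1 = 144

CXLIV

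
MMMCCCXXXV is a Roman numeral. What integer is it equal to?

MMMCCCXXXV: M=1000, M=1000, M=1000, C=100, C=100, C=100, X=10, X=10, X=10, V=5
1000 + 1000 + 1000 + 100 + 100 + 100 + 10 + 10 + 10 + 5 = 3335

3335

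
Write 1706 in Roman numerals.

Convert 1706 to Roman numerals:
  1706 contains 1×1000 (M)
  706 contains 1×500 (D)
  206 contains 2×100 (CC)
  6 contains 1×5 (V)
  1 contains 1×1 (I)

MDCCVI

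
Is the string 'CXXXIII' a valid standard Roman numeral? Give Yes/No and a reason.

'CXXXIII': Check the rules: uses only the symbols I, V, X, L, C, D, M; no symbol is repeated more than three times in a row; V, L and D each appear at most once; no smaller symbol precedes a larger one (values never increase from left to right). Value: C (100) + X (10) + X (10) + X (10) + I (1) + I (1) + I (1) = 133. So it is a valid standard Roman numeral.

Yes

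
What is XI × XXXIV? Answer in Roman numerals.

XI = 11
XXXIV = 34
11 × 34 = 374

CCCLXXIV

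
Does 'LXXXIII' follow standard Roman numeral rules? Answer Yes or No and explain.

'LXXXIII': Check the rules: uses only the symbols I, V, X, L, C, D, M; no symbol is repeated more than three times in a row; V, L and D each appear at most once; no smaller symbol precedes a larger one (values never increase from left to right). Value: L (50) + X (10) + X (10) + X (10) + I (1) + I (1) + I (1) = 83. So it is a valid standard Roman numeral.

Yes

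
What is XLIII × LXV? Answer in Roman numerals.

XLIII = 43
LXV = 65
43 × 65 = 2795

MMDCCXCV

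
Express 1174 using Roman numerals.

Convert 1174 to Roman numerals:
  1174 contains 1×1000 (M)
  174 contains 1×100 (C)
  74 contains 1×50 (L)
  24 contains 2×10 (XX)
  4 contains 1×4 (IV)

MCLXXIV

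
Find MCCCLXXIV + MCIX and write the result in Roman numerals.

MCCCLXXIV = 1374
MCIX = 1109
1374 + 1109 = 2483

MMCDLXXXIII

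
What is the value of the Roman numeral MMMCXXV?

MMMCXXV: M=1000, M=1000, M=1000, C=100, X=10, X=10, V=5
1000 + 1000 + 1000 + 100 + 10 + 10 + 5 = 3125

3125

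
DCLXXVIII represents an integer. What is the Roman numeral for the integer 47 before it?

DCLXXVIII = 678
678 - 47 = 631

DCXXXI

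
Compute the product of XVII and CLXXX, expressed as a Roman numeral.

XVII = 17
CLXXX = 180
17 × 180 = 3060

MMMLX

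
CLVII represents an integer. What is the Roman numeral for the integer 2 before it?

CLVII = 157
157 - 2 = 155

CLV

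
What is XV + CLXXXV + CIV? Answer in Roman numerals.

XV = 15, CLXXXV = 185, CIV = 104
15 + 185 = 200
200 + 104 = 304

CCCIV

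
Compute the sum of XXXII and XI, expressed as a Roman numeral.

XXXII = 32
XI = 11
32 + 11 = 43

XLIII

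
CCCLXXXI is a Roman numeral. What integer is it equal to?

CCCLXXXI: C=100, C=100, C=100, L=50, X=10, X=10, X=10, I=1
100 + 100 + 100 + 50 + 10 + 10 + 10 + 1 = 381

381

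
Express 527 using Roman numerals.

Convert 527 to Roman numerals:
  527 contains 1×500 (D)
  27 contains 2×10 (XX)
  7 contains 1×5 (V)
  2 contains 2×1 (II)

DXXVII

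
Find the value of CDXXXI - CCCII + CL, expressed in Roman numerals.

CDXXXI = 431, CCCII = 302, CL = 150
431 - 302 = 129
129 + 150 = 279

CCLXXIX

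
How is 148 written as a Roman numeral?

Convert 148 to Roman numerals:
  148 contains 1×100 (C)
  48 contains 1×40 (XL)
  8 contains 1×5 (V)
  3 contains 3×1 (III)

CXLVIII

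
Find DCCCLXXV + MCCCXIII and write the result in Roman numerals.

DCCCLXXV = 875
MCCCXIII = 1313
875 + 1313 = 2188

MMCLXXXVIII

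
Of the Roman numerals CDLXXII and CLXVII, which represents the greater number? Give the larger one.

CDLXXII = 472
CLXVII = 167
472 is larger

CDLXXII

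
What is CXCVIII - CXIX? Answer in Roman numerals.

CXCVIII = 198
CXIX = 119
198 - 119 = 79

LXXIX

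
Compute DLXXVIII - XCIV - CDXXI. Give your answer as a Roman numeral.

DLXXVIII = 578, XCIV = 94, CDXXI = 421
578 - 94 = 484
484 - 421 = 63

LXIII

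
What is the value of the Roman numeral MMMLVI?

MMMLVI: M=1000, M=1000, M=1000, L=50, V=5, I=1
1000 + 1000 + 1000 + 50 + 5 + 1 = 3056

3056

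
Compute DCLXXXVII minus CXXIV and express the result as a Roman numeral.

DCLXXXVII = 687
CXXIV = 124
687 - 124 = 563

DLXIII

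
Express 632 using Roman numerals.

Convert 632 to Roman numerals:
  632 contains 1×500 (D)
  132 contains 1×100 (C)
  32 contains 3×10 (XXX)
  2 contains 2×1 (II)

DCXXXII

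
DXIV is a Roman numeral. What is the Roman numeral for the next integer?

DXIV = 514; next is 515

DXV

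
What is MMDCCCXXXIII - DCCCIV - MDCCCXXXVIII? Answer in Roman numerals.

MMDCCCXXXIII = 2833, DCCCIV = 804, MDCCCXXXVIII = 1838
2833 - 804 = 2029
2029 - 1838 = 191

CXCI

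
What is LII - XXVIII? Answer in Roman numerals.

LII = 52
XXVIII = 28
52 - 28 = 24

XXIV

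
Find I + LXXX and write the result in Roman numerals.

I = 1
LXXX = 80
1 + 80 = 81

LXXXI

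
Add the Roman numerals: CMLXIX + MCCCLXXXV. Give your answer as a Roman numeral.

CMLXIX = 969
MCCCLXXXV = 1385
969 + 1385 = 2354

MMCCCLIV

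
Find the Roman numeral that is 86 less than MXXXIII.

MXXXIII = 1033
1033 - 86 = 947

CMXLVII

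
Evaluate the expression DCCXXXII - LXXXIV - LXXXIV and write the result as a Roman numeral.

DCCXXXII = 732, LXXXIV = 84, LXXXIV = 84
732 - 84 = 648
648 - 84 = 564

DLXIV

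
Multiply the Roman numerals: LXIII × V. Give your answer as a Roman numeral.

LXIII = 63
V = 5
63 × 5 = 315

CCCXV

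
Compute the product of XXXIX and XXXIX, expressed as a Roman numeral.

XXXIX = 39
XXXIX = 39
39 × 39 = 1521

MDXXI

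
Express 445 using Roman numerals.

Convert 445 to Roman numerals:
  445 contains 1×400 (CD)
  45 contains 1×40 (XL)
  5 contains 1×5 (V)

CDXLV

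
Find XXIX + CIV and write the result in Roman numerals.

XXIX = 29
CIV = 104
29 + 104 = 133

CXXXIII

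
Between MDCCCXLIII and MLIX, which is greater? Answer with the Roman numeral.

MDCCCXLIII = 1843
MLIX = 1059
1843 is larger

MDCCCXLIII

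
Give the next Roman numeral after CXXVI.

CXXVI = 126; next is 127

CXXVII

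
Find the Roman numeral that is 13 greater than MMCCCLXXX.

MMCCCLXXX = 2380
2380 + 13 = 2393

MMCCCXCIII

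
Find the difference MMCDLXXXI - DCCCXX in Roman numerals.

MMCDLXXXI = 2481
DCCCXX = 820
2481 - 820 = 1661

MDCLXI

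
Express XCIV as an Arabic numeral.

XCIV: XC=90, IV=4
90 + 4 = 94

94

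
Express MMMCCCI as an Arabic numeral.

MMMCCCI: M=1000, M=1000, M=1000, C=100, C=100, C=100, I=1
1000 + 1000 + 1000 + 100 + 100 + 100 + 1 = 3301

3301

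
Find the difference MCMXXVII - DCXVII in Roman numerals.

MCMXXVII = 1927
DCXVII = 617
1927 - 617 = 1310

MCCCX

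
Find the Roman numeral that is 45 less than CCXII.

CCXII = 212
212 - 45 = 167

CLXVII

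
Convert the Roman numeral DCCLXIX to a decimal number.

DCCLXIX: D=500, C=100, C=100, L=50, X=10, IX=9
500 + 100 + 100 + 50 + 10 + 9 = 769

769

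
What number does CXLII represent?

CXLII: C=100, XL=40, I=1, I=1
100 + 40 + 1 + 1 = 142

142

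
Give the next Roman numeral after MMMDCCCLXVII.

MMMDCCCLXVII = 3867, so the next integer is 3867 + 1 = 3868

MMMDCCCLXVIII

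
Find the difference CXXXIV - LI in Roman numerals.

CXXXIV = 134
LI = 51
134 - 51 = 83

LXXXIII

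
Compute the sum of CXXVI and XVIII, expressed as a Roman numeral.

CXXVI = 126
XVIII = 18
126 + 18 = 144

CXLIV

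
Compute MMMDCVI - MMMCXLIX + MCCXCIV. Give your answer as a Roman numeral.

MMMDCVI = 3606, MMMCXLIX = 3149, MCCXCIV = 1294
3606 - 3149 = 457
457 + 1294 = 1751

MDCCLI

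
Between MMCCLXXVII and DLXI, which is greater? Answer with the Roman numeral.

MMCCLXXVII = 2277
DLXI = 561
2277 is larger

MMCCLXXVII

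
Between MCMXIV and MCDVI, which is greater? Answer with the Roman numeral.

MCMXIV = 1914
MCDVI = 1406
1914 is larger

MCMXIV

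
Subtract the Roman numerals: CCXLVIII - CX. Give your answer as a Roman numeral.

CCXLVIII = 248
CX = 110
248 - 110 = 138

CXXXVIII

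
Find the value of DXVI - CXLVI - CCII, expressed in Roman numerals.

DXVI = 516, CXLVI = 146, CCII = 202
516 - 146 = 370
370 - 202 = 168

CLXVIII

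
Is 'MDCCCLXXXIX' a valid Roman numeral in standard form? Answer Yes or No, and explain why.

'MDCCCLXXXIX': Check the rules: uses only the symbols I, V, X, L, C, D, M; no symbol is repeated more than three times in a row; V, L and D each appear at most once; the only place a smaller symbol precedes a larger one is the allowed subtractive pair IX, the symbol right after such a pair (if any) is smaller than the pair's first symbol, and otherwise the values never increase from left to right. Value: M (1000) + D (500) + C (100) + C (100) + C (100) + L (50) + X (10) + X (10) + X (10) + IX (9) = 1889. So it is a valid standard Roman numeral.

Yes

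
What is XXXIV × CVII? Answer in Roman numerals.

XXXIV = 34
CVII = 107
34 × 107 = 3638

MMMDCXXXVIII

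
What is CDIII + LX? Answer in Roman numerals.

CDIII = 403
LX = 60
403 + 60 = 463

CDLXIII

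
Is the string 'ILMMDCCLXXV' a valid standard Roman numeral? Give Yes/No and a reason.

'ILMMDCCLXXV': L should not appear more than once

No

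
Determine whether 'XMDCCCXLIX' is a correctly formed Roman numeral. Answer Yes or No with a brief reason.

'XMDCCCXLIX': Invalid subtractive combination: XM

No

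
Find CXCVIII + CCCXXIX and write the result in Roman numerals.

CXCVIII = 198
CCCXXIX = 329
198 + 329 = 527

DXXVII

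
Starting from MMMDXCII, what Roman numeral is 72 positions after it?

MMMDXCII = 3592
3592 + 72 = 3664

MMMDCLXIV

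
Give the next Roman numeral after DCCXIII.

DCCXIII = 713, so the next integer is 713 + 1 = 714

DCCXIV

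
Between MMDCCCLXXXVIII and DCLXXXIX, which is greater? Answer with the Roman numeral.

MMDCCCLXXXVIII = 2888
DCLXXXIX = 689
2888 is larger

MMDCCCLXXXVIII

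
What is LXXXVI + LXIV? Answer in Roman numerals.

LXXXVI = 86
LXIV = 64
86 + 64 = 150

CL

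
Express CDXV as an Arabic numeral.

CDXV: CD=400, X=10, V=5
400 + 10 + 5 = 415

415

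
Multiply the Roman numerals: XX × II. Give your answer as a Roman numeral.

XX = 20
II = 2
20 × 2 = 40

XL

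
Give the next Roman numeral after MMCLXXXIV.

MMCLXXXIV = 2184, so the next integer is 2184 + 1 = 2185

MMCLXXXV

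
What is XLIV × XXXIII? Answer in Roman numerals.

XLIV = 44
XXXIII = 33
44 × 33 = 1452

MCDLII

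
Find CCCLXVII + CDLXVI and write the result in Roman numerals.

CCCLXVII = 367
CDLXVI = 466
367 + 466 = 833

DCCCXXXIII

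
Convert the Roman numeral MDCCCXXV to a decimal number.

MDCCCXXV: M=1000, D=500, C=100, C=100, C=100, X=10, X=10, V=5
1000 + 500 + 100 + 100 + 100 + 10 + 10 + 5 = 1825

1825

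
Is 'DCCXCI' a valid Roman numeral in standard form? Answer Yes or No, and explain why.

'DCCXCI': Check the rules: uses only the symbols I, V, X, L, C, D, M; no symbol is repeated more than three times in a row; V, L and D each appear at most once; the only place a smaller symbol precedes a larger one is the allowed subtractive pair XC, the symbol right after such a pair (if any) is smaller than the pair's first symbol, and otherwise the values never increase from left to right. Value: D (500) + C (100) + C (100) + XC (90) + I (1) = 791. So it is a valid standard Roman numeral.

Yes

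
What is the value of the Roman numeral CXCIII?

CXCIII: C=100, XC=90, I=1, I=1, I=1
100 + 90 + 1 + 1 + 1 = 193

193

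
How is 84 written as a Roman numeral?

Convert 84 to Roman numerals:
  84 contains 1×50 (L)
  34 contains 3×10 (XXX)
  4 contains 1×4 (IV)

LXXXIV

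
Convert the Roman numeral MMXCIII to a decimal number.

MMXCIII: M=1000, M=1000, XC=90, I=1, I=1, I=1
1000 + 1000 + 90 + 1 + 1 + 1 = 2093

2093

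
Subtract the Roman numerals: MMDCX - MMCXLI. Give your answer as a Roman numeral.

MMDCX = 2610
MMCXLI = 2141
2610 - 2141 = 469

CDLXIX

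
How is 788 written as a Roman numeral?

Convert 788 to Roman numerals:
  788 contains 1×500 (D)
  288 contains 2×100 (CC)
  88 contains 1×50 (L)
  38 contains 3×10 (XXX)
  8 contains 1×5 (V)
  3 contains 3×1 (III)

DCCLXXXVIII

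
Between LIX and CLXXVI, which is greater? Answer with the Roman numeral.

LIX = 59
CLXXVI = 176
176 is larger

CLXXVI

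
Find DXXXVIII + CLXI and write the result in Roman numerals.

DXXXVIII = 538
CLXI = 161
538 + 161 = 699

DCXCIX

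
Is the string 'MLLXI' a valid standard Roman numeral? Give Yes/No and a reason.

'MLLXI': L should not appear more than once

No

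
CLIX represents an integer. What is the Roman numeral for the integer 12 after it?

CLIX = 159
159 + 12 = 171

CLXXI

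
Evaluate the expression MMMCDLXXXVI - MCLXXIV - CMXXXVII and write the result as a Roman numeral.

MMMCDLXXXVI = 3486, MCLXXIV = 1174, CMXXXVII = 937
3486 - 1174 = 2312
2312 - 937 = 1375

MCCCLXXV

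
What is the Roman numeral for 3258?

Convert 3258 to Roman numerals:
  3258 contains 3×1000 (MMM)
  258 contains 2×100 (CC)
  58 contains 1×50 (L)
  8 contains 1×5 (V)
  3 contains 3×1 (III)

MMMCCLVIII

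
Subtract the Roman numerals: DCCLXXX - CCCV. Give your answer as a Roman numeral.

DCCLXXX = 780
CCCV = 305
780 - 305 = 475

CDLXXV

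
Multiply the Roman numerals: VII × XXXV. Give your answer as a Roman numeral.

VII = 7
XXXV = 35
7 × 35 = 245

CCXLV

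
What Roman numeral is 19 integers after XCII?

XCII = 92
92 + 19 = 111

CXI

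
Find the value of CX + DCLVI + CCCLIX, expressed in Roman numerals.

CX = 110, DCLVI = 656, CCCLIX = 359
110 + 656 = 766
766 + 359 = 1125

MCXXV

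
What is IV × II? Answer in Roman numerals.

IV = 4
II = 2
4 × 2 = 8

VIII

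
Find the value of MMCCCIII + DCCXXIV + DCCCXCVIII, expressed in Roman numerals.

MMCCCIII = 2303, DCCXXIV = 724, DCCCXCVIII = 898
2303 + 724 = 3027
3027 + 898 = 3925

MMMCMXXV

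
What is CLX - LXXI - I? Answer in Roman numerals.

CLX = 160, LXXI = 71, I = 1
160 - 71 = 89
89 - 1 = 88

LXXXVIII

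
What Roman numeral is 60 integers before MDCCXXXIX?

MDCCXXXIX = 1739
1739 - 60 = 1679

MDCLXXIX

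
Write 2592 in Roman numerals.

Convert 2592 to Roman numerals:
  2592 contains 2×1000 (MM)
  592 contains 1×500 (D)
  92 contains 1×90 (XC)
  2 contains 2×1 (II)

MMDXCII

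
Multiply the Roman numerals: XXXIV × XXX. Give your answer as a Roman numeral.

XXXIV = 34
XXX = 30
34 × 30 = 1020

MXX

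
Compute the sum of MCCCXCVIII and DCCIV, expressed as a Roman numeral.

MCCCXCVIII = 1398
DCCIV = 704
1398 + 704 = 2102

MMCII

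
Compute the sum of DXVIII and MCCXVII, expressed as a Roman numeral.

DXVIII = 518
MCCXVII = 1217
518 + 1217 = 1735

MDCCXXXV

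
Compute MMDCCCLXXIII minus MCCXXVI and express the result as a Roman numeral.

MMDCCCLXXIII = 2873
MCCXXVI = 1226
2873 - 1226 = 1647

MDCXLVII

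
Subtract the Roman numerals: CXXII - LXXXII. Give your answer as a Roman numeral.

CXXII = 122
LXXXII = 82
122 - 82 = 40

XL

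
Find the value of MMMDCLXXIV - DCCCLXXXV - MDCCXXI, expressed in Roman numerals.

MMMDCLXXIV = 3674, DCCCLXXXV = 885, MDCCXXI = 1721
3674 - 885 = 2789
2789 - 1721 = 1068

MLXVIII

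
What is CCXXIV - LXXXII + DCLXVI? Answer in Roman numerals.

CCXXIV = 224, LXXXII = 82, DCLXVI = 666
224 - 82 = 142
142 + 666 = 808

DCCCVIII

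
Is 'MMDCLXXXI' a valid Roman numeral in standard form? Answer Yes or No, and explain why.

'MMDCLXXXI': Check the rules: uses only the symbols I, V, X, L, C, D, M; no symbol is repeated more than three times in a row; V, L and D each appear at most once; no smaller symbol precedes a larger one (values never increase from left to right). Value: M (1000) + M (1000) + D (500) + C (100) + L (50) + X (10) + X (10) + X (10) + I (1) = 2681. So it is a valid standard Roman numeral.

Yes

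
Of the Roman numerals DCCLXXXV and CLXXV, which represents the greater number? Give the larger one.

DCCLXXXV = 785
CLXXV = 175
785 is larger

DCCLXXXV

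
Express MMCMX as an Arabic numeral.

MMCMX: M=1000, M=1000, CM=900, X=10
1000 + 1000 + 900 + 10 = 2910

2910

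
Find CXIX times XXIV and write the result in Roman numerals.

CXIX = 119
XXIV = 24
119 × 24 = 2856

MMDCCCLVI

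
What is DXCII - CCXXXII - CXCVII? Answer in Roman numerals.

DXCII = 592, CCXXXII = 232, CXCVII = 197
592 - 232 = 360
360 - 197 = 163

CLXIII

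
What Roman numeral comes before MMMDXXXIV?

MMMDXXXIV = 3534; previous is 3533

MMMDXXXIII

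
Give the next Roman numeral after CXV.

CXV = 115, so the next integer is 115 + 1 = 116

CXVI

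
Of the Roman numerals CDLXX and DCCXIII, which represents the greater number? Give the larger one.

CDLXX = 470
DCCXIII = 713
713 is larger

DCCXIII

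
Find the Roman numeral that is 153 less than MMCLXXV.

MMCLXXV = 2175
2175 - 153 = 2022

MMXXII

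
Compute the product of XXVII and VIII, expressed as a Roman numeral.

XXVII = 27
VIII = 8
27 × 8 = 216

CCXVI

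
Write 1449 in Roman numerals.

Convert 1449 to Roman numerals:
  1449 contains 1×1000 (M)
  449 contains 1×400 (CD)
  49 contains 1×40 (XL)
  9 contains 1×9 (IX)

MCDXLIX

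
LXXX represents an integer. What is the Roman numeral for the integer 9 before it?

LXXX = 80
80 - 9 = 71

LXXI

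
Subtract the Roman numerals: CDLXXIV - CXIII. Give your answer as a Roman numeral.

CDLXXIV = 474
CXIII = 113
474 - 113 = 361

CCCLXI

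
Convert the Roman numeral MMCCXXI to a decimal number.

MMCCXXI: M=1000, M=1000, C=100, C=100, X=10, X=10, I=1
1000 + 1000 + 100 + 100 + 10 + 10 + 1 = 2221

2221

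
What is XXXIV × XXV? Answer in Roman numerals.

XXXIV = 34
XXV = 25
34 × 25 = 850

DCCCL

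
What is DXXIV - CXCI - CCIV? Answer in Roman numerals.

DXXIV = 524, CXCI = 191, CCIV = 204
524 - 191 = 333
333 - 204 = 129

CXXIX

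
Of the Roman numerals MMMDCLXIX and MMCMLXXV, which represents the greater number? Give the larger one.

MMMDCLXIX = 3669
MMCMLXXV = 2975
3669 is larger

MMMDCLXIX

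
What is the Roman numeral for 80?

Convert 80 to Roman numerals:
  80 contains 1×50 (L)
  30 contains 3×10 (XXX)

LXXX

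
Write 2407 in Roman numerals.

Convert 2407 to Roman numerals:
  2407 contains 2×1000 (MM)
  407 contains 1×400 (CD)
  7 contains 1×5 (V)
  2 contains 2×1 (II)

MMCDVII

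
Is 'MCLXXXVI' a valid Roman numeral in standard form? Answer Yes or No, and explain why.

'MCLXXXVI': Check the rules: uses only the symbols I, V, X, L, C, D, M; no symbol is repeated more than three times in a row; V, L and D each appear at most once; no smaller symbol precedes a larger one (values never increase from left to right). Value: M (1000) + C (100) + L (50) + X (10) + X (10) + X (10) + V (5) + I (1) = 1186. So it is a valid standard Roman numeral.

Yes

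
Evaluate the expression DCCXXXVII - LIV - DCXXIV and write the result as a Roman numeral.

DCCXXXVII = 737, LIV = 54, DCXXIV = 624
737 - 54 = 683
683 - 624 = 59

LIX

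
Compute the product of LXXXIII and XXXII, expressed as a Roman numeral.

LXXXIII = 83
XXXII = 32
83 × 32 = 2656

MMDCLVI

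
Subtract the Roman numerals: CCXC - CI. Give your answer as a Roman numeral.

CCXC = 290
CI = 101
290 - 101 = 189

CLXXXIX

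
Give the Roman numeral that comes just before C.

C = 100, so the previous integer is 100 - 1 = 99

XCIX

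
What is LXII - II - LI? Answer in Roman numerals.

LXII = 62, II = 2, LI = 51
62 - 2 = 60
60 - 51 = 9

IX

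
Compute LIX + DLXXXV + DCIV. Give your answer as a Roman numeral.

LIX = 59, DLXXXV = 585, DCIV = 604
59 + 585 = 644
644 + 604 = 1248

MCCXLVIII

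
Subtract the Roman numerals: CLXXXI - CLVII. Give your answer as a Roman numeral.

CLXXXI = 181
CLVII = 157
181 - 157 = 24

XXIV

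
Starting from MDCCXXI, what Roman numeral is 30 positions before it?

MDCCXXI = 1721
1721 - 30 = 1691

MDCXCI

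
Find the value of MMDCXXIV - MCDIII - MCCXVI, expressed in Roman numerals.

MMDCXXIV = 2624, MCDIII = 1403, MCCXVI = 1216
2624 - 1403 = 1221
1221 - 1216 = 5

V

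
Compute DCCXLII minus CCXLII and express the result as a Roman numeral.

DCCXLII = 742
CCXLII = 242
742 - 242 = 500

D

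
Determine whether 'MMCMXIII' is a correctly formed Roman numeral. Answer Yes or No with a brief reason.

'MMCMXIII': Check the rules: uses only the symbols I, V, X, L, C, D, M; no symbol is repeated more than three times in a row; V, L and D each appear at most once; the only place a smaller symbol precedes a larger one is the allowed subtractive pair CM, the symbol right after such a pair (if any) is smaller than the pair's first symbol, and otherwise the values never increase from left to right. Value: M (1000) + M (1000) + CM (900) + X (10) + I (1) + I (1) + I (1) = 2913. So it is a valid standard Roman numeral.

Yes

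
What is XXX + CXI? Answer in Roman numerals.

XXX = 30
CXI = 111
30 + 111 = 141

CXLI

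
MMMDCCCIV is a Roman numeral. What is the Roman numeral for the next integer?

MMMDCCCIV = 3804, so the next integer is 3804 + 1 = 3805

MMMDCCCV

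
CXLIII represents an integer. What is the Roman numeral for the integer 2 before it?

CXLIII = 143
143 - 2 = 141

CXLI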